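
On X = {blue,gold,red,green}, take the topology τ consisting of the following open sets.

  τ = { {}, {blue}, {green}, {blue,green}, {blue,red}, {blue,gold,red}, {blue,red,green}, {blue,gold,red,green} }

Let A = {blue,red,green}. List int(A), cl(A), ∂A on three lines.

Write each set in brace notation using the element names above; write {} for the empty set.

int(A) = {blue,red,green}
cl(A)  = {blue,gold,red,green}
∂A     = {gold}

opens ⊆ A: {}, {green}, {blue}, {blue,green}, {blue,red}, {blue,red,green}; union → int = {blue,red,green}
complement {gold}; its interior {}; cl(A) = X∖{} = {blue,gold,red,green}
boundary = {blue,gold,red,green} ∖ {blue,red,green} = {gold}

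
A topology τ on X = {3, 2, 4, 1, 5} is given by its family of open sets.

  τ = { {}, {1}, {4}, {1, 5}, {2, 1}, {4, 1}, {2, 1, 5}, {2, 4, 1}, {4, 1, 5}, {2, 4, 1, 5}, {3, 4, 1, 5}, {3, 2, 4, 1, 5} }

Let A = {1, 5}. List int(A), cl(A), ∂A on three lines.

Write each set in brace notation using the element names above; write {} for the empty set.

int(A) = {1, 5}
cl(A)  = {3, 2, 1, 5}
∂A     = {3, 2}

U open, U⊆A: {}, {1}, {1, 5}. int(A) = ⋃ = {1, 5}
X∖A={3, 2, 4}, int(X∖A)={4}, hence cl(A)={3, 2, 1, 5}
∂A: remove int from cl → {3, 2}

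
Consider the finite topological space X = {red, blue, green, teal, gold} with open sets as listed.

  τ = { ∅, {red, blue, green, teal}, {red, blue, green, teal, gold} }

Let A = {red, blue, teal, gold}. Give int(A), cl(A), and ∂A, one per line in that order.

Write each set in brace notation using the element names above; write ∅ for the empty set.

int(A) = ∅
cl(A)  = {red, blue, green, teal, gold}
∂A     = {red, blue, green, teal, gold}

opens ⊆ A: ∅; union → int = ∅
complement {green}; its interior ∅; cl(A) = X∖∅ = {red, blue, green, teal, gold}
boundary = {red, blue, green, teal, gold} ∖ ∅ = {red, blue, green, teal, gold}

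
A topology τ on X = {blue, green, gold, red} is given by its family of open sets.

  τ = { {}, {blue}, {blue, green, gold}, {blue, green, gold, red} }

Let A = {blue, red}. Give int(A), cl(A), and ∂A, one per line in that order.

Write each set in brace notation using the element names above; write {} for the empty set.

int(A) = {blue}
cl(A)  = {blue, green, gold, red}
∂A     = {green, gold, red}

interior: largest open inside A is {blue} (from {}, {blue})
cl via duality: int({green, gold}) = {}, so X∖{} = {blue, green, gold, red}
cl∖int = {green, gold, red}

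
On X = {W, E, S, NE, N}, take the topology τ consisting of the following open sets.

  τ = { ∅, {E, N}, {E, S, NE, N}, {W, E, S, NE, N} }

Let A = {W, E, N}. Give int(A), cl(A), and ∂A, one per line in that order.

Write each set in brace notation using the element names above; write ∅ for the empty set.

int(A) = {E, N}
cl(A)  = {W, E, S, NE, N}
∂A     = {W, S, NE}

U open, U⊆A: ∅, {E, N}. int(A) = ⋃ = {E, N}
X∖A={S, NE}, int(X∖A)=∅, hence cl(A)={W, E, S, NE, N}
∂A: remove int from cl → {W, S, NE}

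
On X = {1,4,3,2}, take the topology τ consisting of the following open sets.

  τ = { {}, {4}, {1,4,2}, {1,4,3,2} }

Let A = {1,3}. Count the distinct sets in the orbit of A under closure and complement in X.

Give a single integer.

6

complement {4,2}; its interior {4}; cl(A) = X∖{4} = {1,3,2}
With k = closure, c = complement:
  1. A     = {1,3}
  2. kA    = {1,3,2}
  3. cA    = {4,2}
  4. ckA   = {4}
  5. kcA   = {1,4,3,2}
  6. ckcA  = {}
k, c of each give nothing new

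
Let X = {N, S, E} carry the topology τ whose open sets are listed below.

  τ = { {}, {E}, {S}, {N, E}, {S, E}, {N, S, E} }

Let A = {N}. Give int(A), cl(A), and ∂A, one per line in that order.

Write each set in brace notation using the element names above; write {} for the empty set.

int(A) = {}
cl(A)  = {N}
∂A     = {N}

interior: largest open inside A is {} (from {})
cl via duality: int({S, E}) = {S, E}, so X∖{S, E} = {N}
cl∖int = {N}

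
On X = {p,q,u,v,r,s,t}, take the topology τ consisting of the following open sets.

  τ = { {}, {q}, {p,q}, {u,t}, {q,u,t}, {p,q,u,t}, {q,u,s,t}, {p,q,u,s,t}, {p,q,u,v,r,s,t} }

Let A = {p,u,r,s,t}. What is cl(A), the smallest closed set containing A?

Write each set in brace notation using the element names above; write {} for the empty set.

closure: X∖int(X∖A) = X∖{q} = {p,u,v,r,s,t}

{p,u,v,r,s,t}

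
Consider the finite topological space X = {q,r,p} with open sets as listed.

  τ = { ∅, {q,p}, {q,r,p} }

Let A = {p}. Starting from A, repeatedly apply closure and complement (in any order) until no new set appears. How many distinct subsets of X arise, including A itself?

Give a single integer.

complement {q,r}; its interior ∅; cl(A) = X∖∅ = {q,r,p}
With k = closure, c = complement:
  1. A     = {p}
  2. kA    = {q,r,p}
  3. cA    = {q,r}
  4. ckA   = ∅
k, c of each give nothing new

4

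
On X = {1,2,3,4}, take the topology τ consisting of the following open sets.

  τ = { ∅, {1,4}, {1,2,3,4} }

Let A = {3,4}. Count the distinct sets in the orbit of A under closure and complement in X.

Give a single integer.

4

closure: X∖int(X∖A) = X∖∅ = {1,2,3,4}
Let k=closure and c=complement:
  1. A     = {3,4}
  2. kA    = {1,2,3,4}
  3. cA    = {1,2}
  4. ckA   = ∅
— saturated at 4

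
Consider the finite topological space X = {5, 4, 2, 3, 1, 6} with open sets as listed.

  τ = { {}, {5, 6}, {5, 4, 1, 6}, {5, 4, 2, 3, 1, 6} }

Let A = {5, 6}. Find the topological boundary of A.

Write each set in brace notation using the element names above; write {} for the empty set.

U open, U⊆A: {}, {5, 6}. int(A) = ⋃ = {5, 6}
X∖A={4, 2, 3, 1}, int(X∖A)={}, hence cl(A)={5, 4, 2, 3, 1, 6}
∂A: remove int from cl → {4, 2, 3, 1}

{4, 2, 3, 1}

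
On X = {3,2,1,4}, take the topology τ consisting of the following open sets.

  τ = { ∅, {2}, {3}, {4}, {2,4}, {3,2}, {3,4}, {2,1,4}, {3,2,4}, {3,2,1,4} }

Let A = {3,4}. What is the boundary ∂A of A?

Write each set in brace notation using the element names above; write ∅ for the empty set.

{1}

open subsets of A: ∅, {4}, {3}, {3,4}; so int(A) = {3,4}
closure: X∖int(X∖A) = X∖{2} = {3,1,4}
∂A = {3,1,4} minus {3,4} = {1}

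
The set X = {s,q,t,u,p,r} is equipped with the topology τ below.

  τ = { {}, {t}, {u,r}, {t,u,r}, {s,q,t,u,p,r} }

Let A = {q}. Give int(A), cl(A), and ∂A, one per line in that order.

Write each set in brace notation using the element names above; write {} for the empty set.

int(A) = {}
cl(A)  = {s,q,p}
∂A     = {s,q,p}

U open, U⊆A: {}. int(A) = ⋃ = {}
X∖A={s,t,u,p,r}, int(X∖A)={t,u,r}, hence cl(A)={s,q,p}
∂A: remove int from cl → {s,q,p}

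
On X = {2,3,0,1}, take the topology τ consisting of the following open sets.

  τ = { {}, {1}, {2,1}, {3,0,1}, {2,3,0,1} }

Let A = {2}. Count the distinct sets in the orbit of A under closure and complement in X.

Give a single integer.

4

closure: X∖int(X∖A) = X∖{3,0,1} = {2}
Let k=closure and c=complement:
  1. A     = {2}
  2. cA    = {3,0,1}
  3. kcA   = {2,3,0,1}
  4. ckcA  = {}
— saturated at 4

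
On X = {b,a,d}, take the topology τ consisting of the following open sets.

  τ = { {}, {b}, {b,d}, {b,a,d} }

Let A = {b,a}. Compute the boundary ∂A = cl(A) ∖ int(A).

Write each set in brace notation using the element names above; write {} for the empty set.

interior: largest open inside A is {b} (from {}, {b})
cl via duality: int({d}) = {}, so X∖{} = {b,a,d}
cl∖int = {a,d}

{a,d}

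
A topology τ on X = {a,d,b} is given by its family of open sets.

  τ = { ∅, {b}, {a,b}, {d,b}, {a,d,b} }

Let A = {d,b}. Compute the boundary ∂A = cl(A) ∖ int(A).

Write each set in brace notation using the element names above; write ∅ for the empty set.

{a}

U open, U⊆A: ∅, {b}, {d,b}. int(A) = ⋃ = {d,b}
X∖A={a}, int(X∖A)=∅, hence cl(A)={a,d,b}
∂A: remove int from cl → {a}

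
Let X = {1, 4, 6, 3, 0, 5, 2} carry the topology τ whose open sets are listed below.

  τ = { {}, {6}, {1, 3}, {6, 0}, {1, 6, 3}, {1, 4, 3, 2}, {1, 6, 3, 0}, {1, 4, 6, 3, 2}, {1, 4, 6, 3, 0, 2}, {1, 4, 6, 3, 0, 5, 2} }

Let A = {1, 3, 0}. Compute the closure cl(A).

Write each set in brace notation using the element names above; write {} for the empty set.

closure: X∖int(X∖A) = X∖{6} = {1, 4, 3, 0, 5, 2}

{1, 4, 3, 0, 5, 2}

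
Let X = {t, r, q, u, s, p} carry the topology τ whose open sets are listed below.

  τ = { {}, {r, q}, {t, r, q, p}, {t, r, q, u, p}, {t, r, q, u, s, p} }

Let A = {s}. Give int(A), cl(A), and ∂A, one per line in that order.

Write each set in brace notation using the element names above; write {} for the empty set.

interior: largest open inside A is {} (from {})
cl via duality: int({t, r, q, u, p}) = {t, r, q, u, p}, so X∖{t, r, q, u, p} = {s}
cl∖int = {s}

int(A) = {}
cl(A)  = {s}
∂A     = {s}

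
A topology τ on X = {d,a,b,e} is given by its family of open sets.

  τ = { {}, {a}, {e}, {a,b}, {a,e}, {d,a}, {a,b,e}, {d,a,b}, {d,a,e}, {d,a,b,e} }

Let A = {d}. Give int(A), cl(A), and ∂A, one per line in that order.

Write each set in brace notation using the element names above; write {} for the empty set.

int(A) = {}
cl(A)  = {d}
∂A     = {d}

opens ⊆ A: {}; union → int = {}
complement {a,b,e}; its interior {a,b,e}; cl(A) = X∖{a,b,e} = {d}
boundary = {d} ∖ {} = {d}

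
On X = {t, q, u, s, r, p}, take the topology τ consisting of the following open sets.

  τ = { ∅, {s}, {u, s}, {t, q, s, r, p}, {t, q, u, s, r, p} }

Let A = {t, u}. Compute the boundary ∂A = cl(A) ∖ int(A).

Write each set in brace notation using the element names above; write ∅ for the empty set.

U open, U⊆A: ∅. int(A) = ⋃ = ∅
X∖A={q, s, r, p}, int(X∖A)={s}, hence cl(A)={t, q, u, r, p}
∂A: remove int from cl → {t, q, u, r, p}

{t, q, u, r, p}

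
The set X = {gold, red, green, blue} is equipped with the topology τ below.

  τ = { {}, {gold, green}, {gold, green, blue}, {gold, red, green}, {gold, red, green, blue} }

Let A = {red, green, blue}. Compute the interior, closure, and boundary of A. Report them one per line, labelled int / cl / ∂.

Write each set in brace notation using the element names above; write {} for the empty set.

opens ⊆ A: {}; union → int = {}
complement {gold}; its interior {}; cl(A) = X∖{} = {gold, red, green, blue}
boundary = {gold, red, green, blue} ∖ {} = {gold, red, green, blue}

int(A) = {}
cl(A)  = {gold, red, green, blue}
∂A     = {gold, red, green, blue}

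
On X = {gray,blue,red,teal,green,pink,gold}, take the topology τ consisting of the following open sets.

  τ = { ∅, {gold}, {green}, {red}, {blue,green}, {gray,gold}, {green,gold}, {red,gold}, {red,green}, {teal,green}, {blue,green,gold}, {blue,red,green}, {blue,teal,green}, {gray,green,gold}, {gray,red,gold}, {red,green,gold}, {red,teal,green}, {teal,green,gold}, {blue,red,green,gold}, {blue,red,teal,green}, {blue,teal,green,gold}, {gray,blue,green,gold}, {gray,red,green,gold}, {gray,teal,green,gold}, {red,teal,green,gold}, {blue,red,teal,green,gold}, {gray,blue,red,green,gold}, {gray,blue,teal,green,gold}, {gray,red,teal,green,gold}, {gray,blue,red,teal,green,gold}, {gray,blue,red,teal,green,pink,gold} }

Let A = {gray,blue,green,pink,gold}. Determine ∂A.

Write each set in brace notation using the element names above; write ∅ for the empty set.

open subsets of A: ∅, {gold}, {green}, {green,gold}, {blue,green}, {gray,gold}, {gray,green,gold}, {blue,green,gold}, {gray,blue,green,gold}; so int(A) = {gray,blue,green,gold}
closure: X∖int(X∖A) = X∖{red} = {gray,blue,teal,green,pink,gold}
∂A = {gray,blue,teal,green,pink,gold} minus {gray,blue,green,gold} = {teal,pink}

{teal,pink}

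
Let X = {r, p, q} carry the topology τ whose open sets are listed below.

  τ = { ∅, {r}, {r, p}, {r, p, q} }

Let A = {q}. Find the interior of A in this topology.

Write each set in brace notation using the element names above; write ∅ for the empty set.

∅

interior: largest open inside A is ∅ (from ∅)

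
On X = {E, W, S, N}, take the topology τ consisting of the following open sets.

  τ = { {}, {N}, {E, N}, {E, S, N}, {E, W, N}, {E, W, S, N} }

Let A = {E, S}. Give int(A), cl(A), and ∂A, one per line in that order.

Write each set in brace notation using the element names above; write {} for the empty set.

U open, U⊆A: {}. int(A) = ⋃ = {}
X∖A={W, N}, int(X∖A)={N}, hence cl(A)={E, W, S}
∂A: remove int from cl → {E, W, S}

int(A) = {}
cl(A)  = {E, W, S}
∂A     = {E, W, S}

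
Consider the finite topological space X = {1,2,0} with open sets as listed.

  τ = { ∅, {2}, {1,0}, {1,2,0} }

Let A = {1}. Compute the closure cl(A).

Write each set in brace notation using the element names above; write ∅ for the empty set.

complement {2,0}; its interior {2}; cl(A) = X∖{2} = {1,0}

{1,0}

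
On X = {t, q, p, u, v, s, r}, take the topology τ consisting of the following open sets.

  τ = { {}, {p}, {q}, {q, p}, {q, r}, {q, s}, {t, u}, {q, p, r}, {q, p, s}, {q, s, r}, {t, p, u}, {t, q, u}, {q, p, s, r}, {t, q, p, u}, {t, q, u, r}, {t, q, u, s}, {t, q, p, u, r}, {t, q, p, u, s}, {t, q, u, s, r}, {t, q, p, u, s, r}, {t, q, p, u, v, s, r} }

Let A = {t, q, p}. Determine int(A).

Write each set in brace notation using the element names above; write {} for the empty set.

{q, p}

U open, U⊆A: {}, {p}, {q}, {q, p}. int(A) = ⋃ = {q, p}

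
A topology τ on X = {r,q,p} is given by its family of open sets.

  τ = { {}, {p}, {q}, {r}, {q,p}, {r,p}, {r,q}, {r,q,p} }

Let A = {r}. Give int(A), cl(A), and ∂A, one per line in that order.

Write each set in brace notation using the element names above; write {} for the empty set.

int(A) = {r}
cl(A)  = {r}
∂A     = {}

U open, U⊆A: {}, {r}. int(A) = ⋃ = {r}
X∖A={q,p}, int(X∖A)={q,p}, hence cl(A)={r}
∂A: remove int from cl → {}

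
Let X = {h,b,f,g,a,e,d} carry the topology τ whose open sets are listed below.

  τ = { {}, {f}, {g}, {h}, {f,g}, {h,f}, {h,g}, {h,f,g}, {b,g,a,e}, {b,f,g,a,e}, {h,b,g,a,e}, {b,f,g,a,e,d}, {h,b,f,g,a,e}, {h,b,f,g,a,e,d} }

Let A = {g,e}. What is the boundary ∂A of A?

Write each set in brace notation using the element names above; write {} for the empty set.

open subsets of A: {}, {g}; so int(A) = {g}
closure: X∖int(X∖A) = X∖{h,f} = {b,g,a,e,d}
∂A = {b,g,a,e,d} minus {g} = {b,a,e,d}

{b,a,e,d}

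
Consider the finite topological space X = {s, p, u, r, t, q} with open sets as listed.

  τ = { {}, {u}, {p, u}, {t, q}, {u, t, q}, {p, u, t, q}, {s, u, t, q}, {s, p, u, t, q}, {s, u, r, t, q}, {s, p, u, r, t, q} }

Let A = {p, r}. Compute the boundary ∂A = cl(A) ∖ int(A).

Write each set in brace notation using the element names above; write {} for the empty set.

{p, r}

open subsets of A: {}; so int(A) = {}
closure: X∖int(X∖A) = X∖{s, u, t, q} = {p, r}
∂A = {p, r} minus {} = {p, r}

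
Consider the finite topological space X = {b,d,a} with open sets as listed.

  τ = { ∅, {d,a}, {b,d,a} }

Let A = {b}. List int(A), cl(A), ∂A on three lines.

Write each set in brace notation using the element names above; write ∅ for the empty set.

U open, U⊆A: ∅. int(A) = ⋃ = ∅
X∖A={d,a}, int(X∖A)={d,a}, hence cl(A)={b}
∂A: remove int from cl → {b}

int(A) = ∅
cl(A)  = {b}
∂A     = {b}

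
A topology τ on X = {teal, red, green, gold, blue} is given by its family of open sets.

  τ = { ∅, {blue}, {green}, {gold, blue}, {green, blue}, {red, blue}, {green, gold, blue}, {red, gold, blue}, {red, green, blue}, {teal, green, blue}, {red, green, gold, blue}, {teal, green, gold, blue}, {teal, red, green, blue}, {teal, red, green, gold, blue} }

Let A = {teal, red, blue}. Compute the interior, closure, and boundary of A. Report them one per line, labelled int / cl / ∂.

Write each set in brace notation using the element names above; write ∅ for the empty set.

int(A) = {red, blue}
cl(A)  = {teal, red, gold, blue}
∂A     = {teal, gold}

U open, U⊆A: ∅, {blue}, {red, blue}. int(A) = ⋃ = {red, blue}
X∖A={green, gold}, int(X∖A)={green}, hence cl(A)={teal, red, gold, blue}
∂A: remove int from cl → {teal, gold}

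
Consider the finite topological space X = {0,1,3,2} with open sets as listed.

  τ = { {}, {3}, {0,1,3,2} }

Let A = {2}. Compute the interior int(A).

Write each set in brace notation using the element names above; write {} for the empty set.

{}

opens ⊆ A: {}; union → int = {}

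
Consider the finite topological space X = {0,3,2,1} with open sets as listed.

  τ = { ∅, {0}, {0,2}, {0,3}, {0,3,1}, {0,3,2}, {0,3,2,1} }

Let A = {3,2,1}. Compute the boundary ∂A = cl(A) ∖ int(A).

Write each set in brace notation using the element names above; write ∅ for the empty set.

interior: largest open inside A is ∅ (from ∅)
cl via duality: int({0}) = {0}, so X∖{0} = {3,2,1}
cl∖int = {3,2,1}

{3,2,1}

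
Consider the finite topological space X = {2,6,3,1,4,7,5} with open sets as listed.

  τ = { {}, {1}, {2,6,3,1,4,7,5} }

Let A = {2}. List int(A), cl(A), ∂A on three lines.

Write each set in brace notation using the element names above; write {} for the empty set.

opens ⊆ A: {}; union → int = {}
complement {6,3,1,4,7,5}; its interior {1}; cl(A) = X∖{1} = {2,6,3,4,7,5}
boundary = {2,6,3,4,7,5} ∖ {} = {2,6,3,4,7,5}

int(A) = {}
cl(A)  = {2,6,3,4,7,5}
∂A     = {2,6,3,4,7,5}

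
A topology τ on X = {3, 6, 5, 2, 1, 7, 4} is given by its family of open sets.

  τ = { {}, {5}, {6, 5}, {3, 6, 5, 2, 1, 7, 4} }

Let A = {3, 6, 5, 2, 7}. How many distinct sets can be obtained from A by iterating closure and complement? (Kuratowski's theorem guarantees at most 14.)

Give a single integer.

closure: X∖int(X∖A) = X∖{} = {3, 6, 5, 2, 1, 7, 4}
Let k=closure and c=complement:
  1. A     = {3, 6, 5, 2, 7}
  2. kA    = {3, 6, 5, 2, 1, 7, 4}
  3. cA    = {1, 4}
  4. ckA   = {}
  5. kcA   = {3, 2, 1, 7, 4}
  6. ckcA  = {6, 5}
— saturated at 6

6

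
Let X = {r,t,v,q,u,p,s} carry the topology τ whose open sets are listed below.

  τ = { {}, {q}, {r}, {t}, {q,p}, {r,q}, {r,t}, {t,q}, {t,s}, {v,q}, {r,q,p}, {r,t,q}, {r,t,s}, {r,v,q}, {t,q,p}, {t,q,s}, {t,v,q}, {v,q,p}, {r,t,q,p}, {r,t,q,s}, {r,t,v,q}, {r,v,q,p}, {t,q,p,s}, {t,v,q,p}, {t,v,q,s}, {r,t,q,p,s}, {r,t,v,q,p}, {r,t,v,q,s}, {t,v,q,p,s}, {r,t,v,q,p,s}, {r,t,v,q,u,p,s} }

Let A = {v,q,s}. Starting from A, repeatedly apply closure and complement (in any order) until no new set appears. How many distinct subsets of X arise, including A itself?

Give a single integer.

closure: X∖int(X∖A) = X∖{r,t} = {v,q,u,p,s}
Let k=closure and c=complement:
  1. A     = {v,q,s}
  2. kA    = {v,q,u,p,s}
  3. cA    = {r,t,u,p}
  4. ckA   = {r,t}
  5. kcA   = {r,t,u,p,s}
  6. kckA  = {r,t,u,s}
  7. ckcA  = {v,q}
  8. ckckA = {v,q,p}
  9. kckcA = {v,q,u,p}
  10. ckckcA = {r,t,s}
— saturated at 10

10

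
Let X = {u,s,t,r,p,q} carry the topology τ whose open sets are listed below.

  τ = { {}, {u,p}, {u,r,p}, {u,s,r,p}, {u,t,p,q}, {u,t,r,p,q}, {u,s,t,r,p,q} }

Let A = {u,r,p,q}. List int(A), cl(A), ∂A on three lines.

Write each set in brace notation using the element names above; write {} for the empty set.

open subsets of A: {}, {u,p}, {u,r,p}; so int(A) = {u,r,p}
closure: X∖int(X∖A) = X∖{} = {u,s,t,r,p,q}
∂A = {u,s,t,r,p,q} minus {u,r,p} = {s,t,q}

int(A) = {u,r,p}
cl(A)  = {u,s,t,r,p,q}
∂A     = {s,t,q}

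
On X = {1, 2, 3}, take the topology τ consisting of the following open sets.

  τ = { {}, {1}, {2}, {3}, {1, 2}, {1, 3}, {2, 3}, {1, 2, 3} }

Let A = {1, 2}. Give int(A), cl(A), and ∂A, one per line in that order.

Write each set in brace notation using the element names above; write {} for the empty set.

int(A) = {1, 2}
cl(A)  = {1, 2}
∂A     = {}

opens ⊆ A: {}, {2}, {1}, {1, 2}; union → int = {1, 2}
complement {3}; its interior {3}; cl(A) = X∖{3} = {1, 2}
boundary = {1, 2} ∖ {1, 2} = {}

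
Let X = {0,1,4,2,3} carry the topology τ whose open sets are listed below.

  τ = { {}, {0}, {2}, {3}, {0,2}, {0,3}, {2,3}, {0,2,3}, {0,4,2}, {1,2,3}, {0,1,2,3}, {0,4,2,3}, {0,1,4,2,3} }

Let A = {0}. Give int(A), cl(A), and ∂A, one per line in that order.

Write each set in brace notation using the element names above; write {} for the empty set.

int(A) = {0}
cl(A)  = {0,4}
∂A     = {4}

U open, U⊆A: {}, {0}. int(A) = ⋃ = {0}
X∖A={1,4,2,3}, int(X∖A)={1,2,3}, hence cl(A)={0,4}
∂A: remove int from cl → {4}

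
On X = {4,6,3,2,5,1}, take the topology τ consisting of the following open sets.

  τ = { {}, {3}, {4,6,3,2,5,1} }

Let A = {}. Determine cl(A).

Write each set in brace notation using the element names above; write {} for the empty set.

{}

closure: X∖int(X∖A) = X∖{4,6,3,2,5,1} = {}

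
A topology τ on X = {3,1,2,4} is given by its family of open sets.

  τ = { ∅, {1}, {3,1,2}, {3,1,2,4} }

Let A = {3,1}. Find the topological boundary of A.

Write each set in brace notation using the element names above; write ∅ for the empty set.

open subsets of A: ∅, {1}; so int(A) = {1}
closure: X∖int(X∖A) = X∖∅ = {3,1,2,4}
∂A = {3,1,2,4} minus {1} = {3,2,4}

{3,2,4}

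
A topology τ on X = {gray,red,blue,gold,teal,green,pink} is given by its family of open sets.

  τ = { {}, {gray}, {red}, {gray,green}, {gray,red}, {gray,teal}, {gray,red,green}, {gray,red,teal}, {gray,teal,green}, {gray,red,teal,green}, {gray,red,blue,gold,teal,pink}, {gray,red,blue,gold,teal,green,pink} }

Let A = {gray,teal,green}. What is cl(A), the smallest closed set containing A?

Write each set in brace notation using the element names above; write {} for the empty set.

{gray,blue,gold,teal,green,pink}

closure: X∖int(X∖A) = X∖{red} = {gray,blue,gold,teal,green,pink}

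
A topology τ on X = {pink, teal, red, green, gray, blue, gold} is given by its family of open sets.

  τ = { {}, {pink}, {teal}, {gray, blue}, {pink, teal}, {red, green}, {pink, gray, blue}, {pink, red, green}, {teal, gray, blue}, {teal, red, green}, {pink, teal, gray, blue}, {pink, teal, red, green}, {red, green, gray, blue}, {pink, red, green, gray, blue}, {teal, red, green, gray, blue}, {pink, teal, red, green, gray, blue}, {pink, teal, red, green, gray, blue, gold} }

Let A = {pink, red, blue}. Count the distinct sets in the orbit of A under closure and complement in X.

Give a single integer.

10

closure: X∖int(X∖A) = X∖{teal} = {pink, red, green, gray, blue, gold}
Let k=closure and c=complement:
  1. A     = {pink, red, blue}
  2. kA    = {pink, red, green, gray, blue, gold}
  3. cA    = {teal, green, gray, gold}
  4. ckA   = {teal}
  5. kcA   = {teal, red, green, gray, blue, gold}
  6. kckA  = {teal, gold}
  7. ckcA  = {pink}
  8. ckckA = {pink, red, green, gray, blue}
  9. kckcA = {pink, gold}
  10. ckckcA = {teal, red, green, gray, blue}
— saturated at 10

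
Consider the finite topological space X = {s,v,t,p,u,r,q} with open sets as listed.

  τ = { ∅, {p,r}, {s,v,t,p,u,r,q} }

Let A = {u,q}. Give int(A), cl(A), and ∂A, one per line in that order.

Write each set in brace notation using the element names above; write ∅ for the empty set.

int(A) = ∅
cl(A)  = {s,v,t,u,q}
∂A     = {s,v,t,u,q}

open subsets of A: ∅; so int(A) = ∅
closure: X∖int(X∖A) = X∖{p,r} = {s,v,t,u,q}
∂A = {s,v,t,u,q} minus ∅ = {s,v,t,u,q}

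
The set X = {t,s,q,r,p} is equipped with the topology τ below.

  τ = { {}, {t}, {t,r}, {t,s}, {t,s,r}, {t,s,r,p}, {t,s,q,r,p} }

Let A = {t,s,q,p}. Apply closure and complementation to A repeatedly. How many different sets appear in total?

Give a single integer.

6

closure: X∖int(X∖A) = X∖{} = {t,s,q,r,p}
Let k=closure and c=complement:
  1. A     = {t,s,q,p}
  2. kA    = {t,s,q,r,p}
  3. cA    = {r}
  4. ckA   = {}
  5. kcA   = {q,r,p}
  6. ckcA  = {t,s}
— saturated at 6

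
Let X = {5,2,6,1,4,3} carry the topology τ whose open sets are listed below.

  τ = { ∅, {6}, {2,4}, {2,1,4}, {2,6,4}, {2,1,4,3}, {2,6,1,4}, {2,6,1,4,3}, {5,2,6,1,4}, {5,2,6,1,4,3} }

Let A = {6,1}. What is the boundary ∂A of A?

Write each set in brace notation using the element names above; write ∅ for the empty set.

{5,1,3}

open subsets of A: ∅, {6}; so int(A) = {6}
closure: X∖int(X∖A) = X∖{2,4} = {5,6,1,3}
∂A = {5,6,1,3} minus {6} = {5,1,3}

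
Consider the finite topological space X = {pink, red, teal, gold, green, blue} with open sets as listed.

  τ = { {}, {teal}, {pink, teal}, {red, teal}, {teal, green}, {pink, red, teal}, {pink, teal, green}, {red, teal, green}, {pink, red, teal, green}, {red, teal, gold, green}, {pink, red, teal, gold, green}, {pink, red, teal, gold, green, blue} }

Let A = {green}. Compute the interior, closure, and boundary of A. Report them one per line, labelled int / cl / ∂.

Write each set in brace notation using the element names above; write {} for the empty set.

int(A) = {}
cl(A)  = {gold, green, blue}
∂A     = {gold, green, blue}

opens ⊆ A: {}; union → int = {}
complement {pink, red, teal, gold, blue}; its interior {pink, red, teal}; cl(A) = X∖{pink, red, teal} = {gold, green, blue}
boundary = {gold, green, blue} ∖ {} = {gold, green, blue}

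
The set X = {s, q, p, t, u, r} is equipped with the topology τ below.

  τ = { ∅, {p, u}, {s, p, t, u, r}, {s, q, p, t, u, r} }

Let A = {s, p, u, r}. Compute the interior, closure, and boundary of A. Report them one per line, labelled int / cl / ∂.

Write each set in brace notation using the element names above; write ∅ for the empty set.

opens ⊆ A: ∅, {p, u}; union → int = {p, u}
complement {q, t}; its interior ∅; cl(A) = X∖∅ = {s, q, p, t, u, r}
boundary = {s, q, p, t, u, r} ∖ {p, u} = {s, q, t, r}

int(A) = {p, u}
cl(A)  = {s, q, p, t, u, r}
∂A     = {s, q, t, r}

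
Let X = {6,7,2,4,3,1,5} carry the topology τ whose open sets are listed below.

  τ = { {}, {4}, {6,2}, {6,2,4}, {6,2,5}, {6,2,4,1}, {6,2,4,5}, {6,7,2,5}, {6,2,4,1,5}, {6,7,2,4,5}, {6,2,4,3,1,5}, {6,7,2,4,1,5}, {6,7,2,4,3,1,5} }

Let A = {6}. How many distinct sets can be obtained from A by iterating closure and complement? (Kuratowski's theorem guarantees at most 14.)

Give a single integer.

8

cl via duality: int({7,2,4,3,1,5}) = {4}, so X∖{4} = {6,7,2,3,1,5}
Write k for closure, c for complement:
  1. A     = {6}
  2. kA    = {6,7,2,3,1,5}
  3. cA    = {7,2,4,3,1,5}
  4. ckA   = {4}
  5. kcA   = {6,7,2,4,3,1,5}
  6. kckA  = {4,3,1}
  7. ckcA  = {}
  8. ckckA = {6,7,2,5}
applying k or c yields no new set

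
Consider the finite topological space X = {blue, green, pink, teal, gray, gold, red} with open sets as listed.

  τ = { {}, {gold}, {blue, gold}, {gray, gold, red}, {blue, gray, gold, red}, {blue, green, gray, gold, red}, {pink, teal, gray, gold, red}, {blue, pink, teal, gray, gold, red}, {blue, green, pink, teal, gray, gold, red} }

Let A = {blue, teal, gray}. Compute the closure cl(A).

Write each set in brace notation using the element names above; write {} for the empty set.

{blue, green, pink, teal, gray, red}

closure: X∖int(X∖A) = X∖{gold} = {blue, green, pink, teal, gray, red}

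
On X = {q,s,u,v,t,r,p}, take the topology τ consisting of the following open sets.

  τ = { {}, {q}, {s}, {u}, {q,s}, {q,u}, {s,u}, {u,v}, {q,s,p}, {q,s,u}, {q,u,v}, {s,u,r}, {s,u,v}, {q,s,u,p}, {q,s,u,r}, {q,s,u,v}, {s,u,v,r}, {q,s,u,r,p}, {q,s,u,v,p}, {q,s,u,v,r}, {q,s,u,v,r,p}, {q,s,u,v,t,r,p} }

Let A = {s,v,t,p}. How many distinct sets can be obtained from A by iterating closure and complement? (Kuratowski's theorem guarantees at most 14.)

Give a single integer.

8

complement {q,u,r}; its interior {q,u}; cl(A) = X∖{q,u} = {s,v,t,r,p}
With k = closure, c = complement:
  1. A     = {s,v,t,p}
  2. kA    = {s,v,t,r,p}
  3. cA    = {q,u,r}
  4. ckA   = {q,u}
  5. kcA   = {q,u,v,t,r,p}
  6. ckcA  = {s}
  7. kckcA = {s,t,r,p}
  8. ckckcA = {q,u,v}
k, c of each give nothing new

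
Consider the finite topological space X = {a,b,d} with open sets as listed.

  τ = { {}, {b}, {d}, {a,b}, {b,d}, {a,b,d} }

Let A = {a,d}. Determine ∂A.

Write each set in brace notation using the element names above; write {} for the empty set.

U open, U⊆A: {}, {d}. int(A) = ⋃ = {d}
X∖A={b}, int(X∖A)={b}, hence cl(A)={a,d}
∂A: remove int from cl → {a}

{a}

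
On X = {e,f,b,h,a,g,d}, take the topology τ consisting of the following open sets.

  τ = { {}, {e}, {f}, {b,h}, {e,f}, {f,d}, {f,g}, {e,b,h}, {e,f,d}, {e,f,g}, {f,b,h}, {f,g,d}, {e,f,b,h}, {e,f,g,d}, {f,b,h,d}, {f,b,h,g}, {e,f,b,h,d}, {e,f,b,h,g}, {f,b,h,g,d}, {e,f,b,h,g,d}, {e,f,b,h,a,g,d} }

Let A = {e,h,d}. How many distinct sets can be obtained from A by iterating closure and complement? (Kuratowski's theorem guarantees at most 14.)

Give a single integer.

closure: X∖int(X∖A) = X∖{f,g} = {e,b,h,a,d}
Let k=closure and c=complement:
  1. A     = {e,h,d}
  2. kA    = {e,b,h,a,d}
  3. cA    = {f,b,a,g}
  4. ckA   = {f,g}
  5. kcA   = {f,b,h,a,g,d}
  6. kckA  = {f,a,g,d}
  7. ckcA  = {e}
  8. ckckA = {e,b,h}
  9. kckcA = {e,a}
  10. kckckA = {e,b,h,a}
  11. ckckcA = {f,b,h,g,d}
  12. ckckckA = {f,g,d}
— saturated at 12

12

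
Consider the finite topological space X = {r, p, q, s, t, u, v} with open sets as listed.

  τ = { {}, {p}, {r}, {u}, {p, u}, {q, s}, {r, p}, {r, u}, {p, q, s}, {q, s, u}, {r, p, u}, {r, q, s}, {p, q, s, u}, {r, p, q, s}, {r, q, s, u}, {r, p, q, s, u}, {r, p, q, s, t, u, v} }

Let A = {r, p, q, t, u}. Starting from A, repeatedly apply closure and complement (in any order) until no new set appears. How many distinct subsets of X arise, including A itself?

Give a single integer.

8

complement {s, v}; its interior {}; cl(A) = X∖{} = {r, p, q, s, t, u, v}
With k = closure, c = complement:
  1. A     = {r, p, q, t, u}
  2. kA    = {r, p, q, s, t, u, v}
  3. cA    = {s, v}
  4. ckA   = {}
  5. kcA   = {q, s, t, v}
  6. ckcA  = {r, p, u}
  7. kckcA = {r, p, t, u, v}
  8. ckckcA = {q, s}
k, c of each give nothing new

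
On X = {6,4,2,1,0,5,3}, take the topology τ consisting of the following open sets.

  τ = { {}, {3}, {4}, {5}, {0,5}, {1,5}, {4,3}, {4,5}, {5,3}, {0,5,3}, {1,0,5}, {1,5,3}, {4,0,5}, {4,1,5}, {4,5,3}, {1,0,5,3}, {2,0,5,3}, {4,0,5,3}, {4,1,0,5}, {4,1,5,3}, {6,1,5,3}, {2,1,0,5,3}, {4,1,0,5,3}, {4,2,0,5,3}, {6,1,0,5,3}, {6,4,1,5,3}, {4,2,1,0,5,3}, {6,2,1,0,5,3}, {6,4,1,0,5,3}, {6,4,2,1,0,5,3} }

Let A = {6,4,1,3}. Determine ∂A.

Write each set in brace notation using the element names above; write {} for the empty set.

U open, U⊆A: {}, {4}, {3}, {4,3}. int(A) = ⋃ = {4,3}
X∖A={2,0,5}, int(X∖A)={0,5}, hence cl(A)={6,4,2,1,3}
∂A: remove int from cl → {6,2,1}

{6,2,1}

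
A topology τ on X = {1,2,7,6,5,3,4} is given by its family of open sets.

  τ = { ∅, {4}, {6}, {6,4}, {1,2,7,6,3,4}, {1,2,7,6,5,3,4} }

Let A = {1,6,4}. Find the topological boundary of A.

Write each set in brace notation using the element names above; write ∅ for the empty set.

interior: largest open inside A is {6,4} (from ∅, {4}, {6}, {6,4})
cl via duality: int({2,7,5,3}) = ∅, so X∖∅ = {1,2,7,6,5,3,4}
cl∖int = {1,2,7,5,3}

{1,2,7,5,3}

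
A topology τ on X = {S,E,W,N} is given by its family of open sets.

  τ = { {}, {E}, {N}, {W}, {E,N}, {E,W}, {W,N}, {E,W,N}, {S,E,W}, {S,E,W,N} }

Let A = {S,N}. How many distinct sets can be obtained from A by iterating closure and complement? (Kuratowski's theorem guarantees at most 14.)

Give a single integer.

X∖A={E,W}, int(X∖A)={E,W}, hence cl(A)={S,N}
Orbit (k=closure, c=complement):
  1. A     = {S,N}
  2. cA    = {E,W}
  3. kcA   = {S,E,W}
  4. ckcA  = {N}
(closed under both — stop)

4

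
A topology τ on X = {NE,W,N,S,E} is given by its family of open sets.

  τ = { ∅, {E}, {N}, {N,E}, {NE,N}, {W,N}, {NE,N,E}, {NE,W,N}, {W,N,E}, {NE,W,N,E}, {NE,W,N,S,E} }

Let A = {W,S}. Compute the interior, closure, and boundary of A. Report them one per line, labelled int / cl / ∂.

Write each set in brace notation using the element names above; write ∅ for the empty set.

interior: largest open inside A is ∅ (from ∅)
cl via duality: int({NE,N,E}) = {NE,N,E}, so X∖{NE,N,E} = {W,S}
cl∖int = {W,S}

int(A) = ∅
cl(A)  = {W,S}
∂A     = {W,S}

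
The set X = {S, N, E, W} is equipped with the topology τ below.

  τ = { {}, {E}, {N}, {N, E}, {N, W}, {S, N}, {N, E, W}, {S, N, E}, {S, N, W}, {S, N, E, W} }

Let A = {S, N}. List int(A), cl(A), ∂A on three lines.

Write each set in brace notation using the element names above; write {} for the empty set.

int(A) = {S, N}
cl(A)  = {S, N, W}
∂A     = {W}

open subsets of A: {}, {N}, {S, N}; so int(A) = {S, N}
closure: X∖int(X∖A) = X∖{E} = {S, N, W}
∂A = {S, N, W} minus {S, N} = {W}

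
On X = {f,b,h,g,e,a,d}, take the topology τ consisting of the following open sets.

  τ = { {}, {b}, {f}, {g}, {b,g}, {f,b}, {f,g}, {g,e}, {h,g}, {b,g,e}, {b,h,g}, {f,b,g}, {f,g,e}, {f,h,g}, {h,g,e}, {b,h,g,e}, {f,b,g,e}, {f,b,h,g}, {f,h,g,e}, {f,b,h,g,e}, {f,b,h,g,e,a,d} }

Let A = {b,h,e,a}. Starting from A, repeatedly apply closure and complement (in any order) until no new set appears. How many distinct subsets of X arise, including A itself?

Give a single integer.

closure: X∖int(X∖A) = X∖{f,g} = {b,h,e,a,d}
Let k=closure and c=complement:
  1. A     = {b,h,e,a}
  2. kA    = {b,h,e,a,d}
  3. cA    = {f,g,d}
  4. ckA   = {f,g}
  5. kcA   = {f,h,g,e,a,d}
  6. ckcA  = {b}
  7. kckcA = {b,a,d}
  8. ckckcA = {f,h,g,e}
— saturated at 8

8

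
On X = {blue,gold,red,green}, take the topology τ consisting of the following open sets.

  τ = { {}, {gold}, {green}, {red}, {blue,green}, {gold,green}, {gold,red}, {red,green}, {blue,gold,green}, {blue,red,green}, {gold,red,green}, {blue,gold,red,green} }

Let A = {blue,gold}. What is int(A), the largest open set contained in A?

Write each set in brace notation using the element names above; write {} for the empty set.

{gold}

interior: largest open inside A is {gold} (from {}, {gold})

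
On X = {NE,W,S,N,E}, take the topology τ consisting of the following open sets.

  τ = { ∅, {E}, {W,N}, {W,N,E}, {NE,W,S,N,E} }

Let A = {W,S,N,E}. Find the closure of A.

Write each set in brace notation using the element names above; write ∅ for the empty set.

{NE,W,S,N,E}

complement {NE}; its interior ∅; cl(A) = X∖∅ = {NE,W,S,N,E}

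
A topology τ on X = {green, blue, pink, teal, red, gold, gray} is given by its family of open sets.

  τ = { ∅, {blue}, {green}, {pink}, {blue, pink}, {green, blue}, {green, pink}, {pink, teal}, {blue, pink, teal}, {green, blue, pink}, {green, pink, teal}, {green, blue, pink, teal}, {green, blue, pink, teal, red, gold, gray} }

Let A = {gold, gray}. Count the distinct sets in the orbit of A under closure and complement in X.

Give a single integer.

6

X∖A={green, blue, pink, teal, red}, int(X∖A)={green, blue, pink, teal}, hence cl(A)={red, gold, gray}
Orbit (k=closure, c=complement):
  1. A     = {gold, gray}
  2. kA    = {red, gold, gray}
  3. cA    = {green, blue, pink, teal, red}
  4. ckA   = {green, blue, pink, teal}
  5. kcA   = {green, blue, pink, teal, red, gold, gray}
  6. ckcA  = ∅
(closed under both — stop)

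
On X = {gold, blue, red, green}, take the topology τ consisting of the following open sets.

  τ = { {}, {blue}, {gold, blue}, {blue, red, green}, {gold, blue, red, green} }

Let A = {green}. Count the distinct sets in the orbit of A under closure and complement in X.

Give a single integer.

6

X∖A={gold, blue, red}, int(X∖A)={gold, blue}, hence cl(A)={red, green}
Orbit (k=closure, c=complement):
  1. A     = {green}
  2. kA    = {red, green}
  3. cA    = {gold, blue, red}
  4. ckA   = {gold, blue}
  5. kcA   = {gold, blue, red, green}
  6. ckcA  = {}
(closed under both — stop)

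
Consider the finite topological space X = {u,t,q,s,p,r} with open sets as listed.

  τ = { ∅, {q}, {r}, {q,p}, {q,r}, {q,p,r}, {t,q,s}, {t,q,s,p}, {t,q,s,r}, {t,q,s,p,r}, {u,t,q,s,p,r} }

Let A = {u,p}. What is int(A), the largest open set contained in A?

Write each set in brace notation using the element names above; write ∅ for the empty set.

∅

interior: largest open inside A is ∅ (from ∅)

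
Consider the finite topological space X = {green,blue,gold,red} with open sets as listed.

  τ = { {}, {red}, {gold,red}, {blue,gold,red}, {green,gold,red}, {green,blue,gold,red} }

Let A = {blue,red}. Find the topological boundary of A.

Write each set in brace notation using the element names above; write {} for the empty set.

opens ⊆ A: {}, {red}; union → int = {red}
complement {green,gold}; its interior {}; cl(A) = X∖{} = {green,blue,gold,red}
boundary = {green,blue,gold,red} ∖ {red} = {green,blue,gold}

{green,blue,gold}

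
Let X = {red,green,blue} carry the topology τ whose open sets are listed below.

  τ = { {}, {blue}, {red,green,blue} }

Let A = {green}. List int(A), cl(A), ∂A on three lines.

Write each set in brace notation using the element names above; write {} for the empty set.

int(A) = {}
cl(A)  = {red,green}
∂A     = {red,green}

open subsets of A: {}; so int(A) = {}
closure: X∖int(X∖A) = X∖{blue} = {red,green}
∂A = {red,green} minus {} = {red,green}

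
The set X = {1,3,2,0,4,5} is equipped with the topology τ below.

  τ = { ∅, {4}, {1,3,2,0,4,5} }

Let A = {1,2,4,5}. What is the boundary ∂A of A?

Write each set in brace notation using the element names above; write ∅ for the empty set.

{1,3,2,0,5}

open subsets of A: ∅, {4}; so int(A) = {4}
closure: X∖int(X∖A) = X∖∅ = {1,3,2,0,4,5}
∂A = {1,3,2,0,4,5} minus {4} = {1,3,2,0,5}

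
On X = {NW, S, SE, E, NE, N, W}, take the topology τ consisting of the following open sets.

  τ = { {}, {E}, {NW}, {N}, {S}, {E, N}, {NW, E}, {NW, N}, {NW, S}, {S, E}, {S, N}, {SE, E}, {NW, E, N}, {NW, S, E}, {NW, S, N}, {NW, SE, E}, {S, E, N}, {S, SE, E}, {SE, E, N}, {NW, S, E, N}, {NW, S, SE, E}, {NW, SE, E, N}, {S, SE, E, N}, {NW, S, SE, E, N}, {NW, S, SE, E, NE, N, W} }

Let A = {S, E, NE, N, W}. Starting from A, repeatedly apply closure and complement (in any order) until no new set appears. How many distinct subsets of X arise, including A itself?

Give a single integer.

X∖A={NW, SE}, int(X∖A)={NW}, hence cl(A)={S, SE, E, NE, N, W}
Orbit (k=closure, c=complement):
  1. A     = {S, E, NE, N, W}
  2. kA    = {S, SE, E, NE, N, W}
  3. cA    = {NW, SE}
  4. ckA   = {NW}
  5. kcA   = {NW, SE, NE, W}
  6. kckA  = {NW, NE, W}
  7. ckcA  = {S, E, N}
  8. ckckA = {S, SE, E, N}
(closed under both — stop)

8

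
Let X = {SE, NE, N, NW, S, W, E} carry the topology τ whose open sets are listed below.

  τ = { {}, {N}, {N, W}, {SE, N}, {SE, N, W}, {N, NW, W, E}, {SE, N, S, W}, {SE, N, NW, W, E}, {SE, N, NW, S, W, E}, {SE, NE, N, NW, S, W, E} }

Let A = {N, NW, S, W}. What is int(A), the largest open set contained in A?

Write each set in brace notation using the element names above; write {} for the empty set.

{N, W}

interior: largest open inside A is {N, W} (from {}, {N}, {N, W})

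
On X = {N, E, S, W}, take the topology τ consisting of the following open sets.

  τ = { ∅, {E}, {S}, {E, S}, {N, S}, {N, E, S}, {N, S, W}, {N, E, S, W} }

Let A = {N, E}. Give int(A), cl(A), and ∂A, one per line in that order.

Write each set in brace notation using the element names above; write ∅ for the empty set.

int(A) = {E}
cl(A)  = {N, E, W}
∂A     = {N, W}

U open, U⊆A: ∅, {E}. int(A) = ⋃ = {E}
X∖A={S, W}, int(X∖A)={S}, hence cl(A)={N, E, W}
∂A: remove int from cl → {N, W}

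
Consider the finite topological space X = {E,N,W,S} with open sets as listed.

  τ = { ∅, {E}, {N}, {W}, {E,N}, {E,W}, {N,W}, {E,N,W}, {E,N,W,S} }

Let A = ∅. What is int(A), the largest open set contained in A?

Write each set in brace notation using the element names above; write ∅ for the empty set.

open subsets of A: ∅; so int(A) = ∅

∅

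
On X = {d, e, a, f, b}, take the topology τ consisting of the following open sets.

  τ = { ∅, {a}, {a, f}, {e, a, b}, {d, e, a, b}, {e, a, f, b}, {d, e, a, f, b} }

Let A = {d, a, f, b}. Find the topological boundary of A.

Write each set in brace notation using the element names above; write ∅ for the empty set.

{d, e, b}

interior: largest open inside A is {a, f} (from ∅, {a}, {a, f})
cl via duality: int({e}) = ∅, so X∖∅ = {d, e, a, f, b}
cl∖int = {d, e, b}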